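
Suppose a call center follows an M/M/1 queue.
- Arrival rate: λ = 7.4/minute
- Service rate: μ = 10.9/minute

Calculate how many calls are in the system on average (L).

ρ = λ/μ = 7.4/10.9 = 0.6789
For M/M/1: L = λ/(μ-λ)
L = 7.4/(10.9-7.4) = 7.4/3.50
L = 2.1143 calls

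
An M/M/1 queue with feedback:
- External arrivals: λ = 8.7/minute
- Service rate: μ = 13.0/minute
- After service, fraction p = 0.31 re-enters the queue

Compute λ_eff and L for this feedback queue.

Effective arrival rate: λ_eff = λ/(1-p) = 8.7/(1-0.31) = 8.7/0.69 = 12.6086957
ρ = λ_eff/μ = 12.6086957/13.0 = 0.96989967
L = ρ/(1-ρ) = 0.96989967/(1-0.96989967) = 32.2222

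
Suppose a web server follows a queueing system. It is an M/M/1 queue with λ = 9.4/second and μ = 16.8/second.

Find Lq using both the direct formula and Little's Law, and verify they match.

Method 1 (direct): Lq = λ²/(μ(μ-λ)) = 88.36/(16.8 × 7.40) = 0.7107

Method 2 (Little's Law):
W = 1/(μ-λ) = 1/7.40 = 0.135135
Wq = W - 1/μ = 0.135135 - 0.0595238 = 0.07561
Lq = λWq = 9.4 × 0.07561 = 0.7107 ✔ (matches Method 1)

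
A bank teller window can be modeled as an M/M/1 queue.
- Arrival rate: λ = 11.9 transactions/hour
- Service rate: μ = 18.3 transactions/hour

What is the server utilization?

Server utilization: ρ = λ/μ
ρ = 11.9/18.3 = 0.6503
The server is busy 65.03% of the time.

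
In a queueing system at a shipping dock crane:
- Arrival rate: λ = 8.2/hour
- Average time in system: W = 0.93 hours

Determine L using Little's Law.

Little's Law: L = λW
L = 8.2 × 0.93 = 7.6260 containers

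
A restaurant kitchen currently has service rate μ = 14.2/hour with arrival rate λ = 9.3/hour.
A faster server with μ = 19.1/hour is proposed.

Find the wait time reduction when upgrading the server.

System 1: ρ₁ = 9.3/14.2 = 0.6549, W₁ = 1/(14.2-9.3) = 0.20408
System 2: ρ₂ = 9.3/19.1 = 0.4869, W₂ = 1/(19.1-9.3) = 0.10204
Improvement: (W₁-W₂)/W₁ = (0.20408-0.10204)/0.20408 = 50.00%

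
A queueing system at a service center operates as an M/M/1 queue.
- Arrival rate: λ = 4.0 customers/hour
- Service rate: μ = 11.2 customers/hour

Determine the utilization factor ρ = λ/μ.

Server utilization: ρ = λ/μ
ρ = 4.0/11.2 = 0.3571
The server is busy 35.71% of the time.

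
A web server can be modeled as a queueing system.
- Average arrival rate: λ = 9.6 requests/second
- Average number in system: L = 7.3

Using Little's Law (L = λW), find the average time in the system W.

Little's Law: L = λW, so W = L/λ
W = 7.3/9.6 = 0.7604 seconds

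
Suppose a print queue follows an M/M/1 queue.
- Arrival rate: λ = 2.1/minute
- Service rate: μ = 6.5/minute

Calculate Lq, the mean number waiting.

ρ = λ/μ = 2.1/6.5 = 0.3231
For M/M/1: Lq = λ²/(μ(μ-λ))
Lq = 4.41/(6.5 × 4.40)
Lq = 0.1542 jobs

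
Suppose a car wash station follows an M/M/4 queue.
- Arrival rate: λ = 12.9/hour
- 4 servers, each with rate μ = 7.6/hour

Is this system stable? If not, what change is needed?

Stability requires ρ = λ/(cμ) < 1
ρ = 12.9/(4 × 7.6) = 12.9/30.40 = 0.4243
Since 0.4243 < 1, the system is STABLE.
The servers are busy 42.43% of the time.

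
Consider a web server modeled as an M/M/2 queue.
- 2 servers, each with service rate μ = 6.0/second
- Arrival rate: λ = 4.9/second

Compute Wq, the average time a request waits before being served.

Traffic intensity: ρ = λ/(cμ) = 4.9/(2×6.0) = 0.4083
Since ρ = 0.4083 < 1, system is stable.
Offered load a = λ/μ = cρ = 4.9/6.0 = 0.8167
P₀ = [ Σₙ₌₀^1 aⁿ/n! + a^2/(2!(1-ρ)) ]⁻¹
Σ = a^0/0! + a^1/1! = 1.0000 + 0.8167 = 1.8167
a^2/(2!(1-ρ)) = 0.66694/(2 × 0.59167) = 0.5636
P₀ = 1/(1.8167 + 0.5636) = 0.4201
Lq = P₀·a^2·ρ / (2!(1-ρ)²) = 0.4201 × 0.6669 × 0.4083 / (2 × 0.3501) = 0.1634
Wq = Lq/λ = 0.1634/4.9 = 0.03335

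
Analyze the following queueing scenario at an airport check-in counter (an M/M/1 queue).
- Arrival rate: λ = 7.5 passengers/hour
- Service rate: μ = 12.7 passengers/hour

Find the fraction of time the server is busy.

Server utilization: ρ = λ/μ
ρ = 7.5/12.7 = 0.5906
The server is busy 59.06% of the time.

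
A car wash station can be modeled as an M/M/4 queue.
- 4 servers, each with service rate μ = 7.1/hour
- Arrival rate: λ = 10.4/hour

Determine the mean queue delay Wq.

Traffic intensity: ρ = λ/(cμ) = 10.4/(4×7.1) = 0.3662
Since ρ = 0.3662 < 1, system is stable.
Offered load a = λ/μ = cρ = 10.4/7.1 = 1.4648
P₀ = [ Σₙ₌₀^3 aⁿ/n! + a^4/(4!(1-ρ)) ]⁻¹
Σ = a^0/0! + a^1/1! + a^2/2! + a^3/3! = 1.0000 + 1.4648 + 1.0728 + 0.5238 = 4.0614
a^4/(4!(1-ρ)) = 4.6036/(24 × 0.6338) = 0.3026
P₀ = 1/(4.0614 + 0.3026) = 0.2291
Lq = P₀·a^4·ρ / (4!(1-ρ)²) = 0.22915 × 4.6036 × 0.36620 / (24 × 0.40171) = 0.04007
Wq = Lq/λ = 0.04007/10.4 = 0.003853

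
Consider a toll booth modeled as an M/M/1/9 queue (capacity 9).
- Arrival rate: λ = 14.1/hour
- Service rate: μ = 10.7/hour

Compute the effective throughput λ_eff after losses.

ρ = λ/μ = 14.1/10.7 = 1.31776
P₀ = (1-ρ)/(1-ρ^(K+1)) = (1-1.31776)/(1-1.31776^10) = -0.3178/-14.7893 = 0.02149
P_K = P₀×ρ^K = 0.021486 × 1.31776^9 = 0.021486 × 11.9819 = 0.2574
λ_eff = λ(1-P_K) = 14.1 × (1 - 0.25744) = 14.1 × 0.74256 = 10.4701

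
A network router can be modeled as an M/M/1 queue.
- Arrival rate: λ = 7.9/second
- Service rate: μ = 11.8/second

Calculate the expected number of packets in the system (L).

ρ = λ/μ = 7.9/11.8 = 0.6695
For M/M/1: L = λ/(μ-λ)
L = 7.9/(11.8-7.9) = 7.9/3.90
L = 2.0256 packets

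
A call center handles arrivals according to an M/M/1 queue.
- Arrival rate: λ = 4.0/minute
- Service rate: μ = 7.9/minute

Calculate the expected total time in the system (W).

First, compute utilization: ρ = λ/μ = 4.0/7.9 = 0.5063
For M/M/1: W = 1/(μ-λ)
W = 1/(7.9-4.0) = 1/3.90
W = 0.2564 minutes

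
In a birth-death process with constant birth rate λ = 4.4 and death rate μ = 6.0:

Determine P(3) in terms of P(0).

For constant rates: P(n)/P(0) = (λ/μ)^n
P(3)/P(0) = (4.4/6.0)^3 = 0.73333^3 = 0.3944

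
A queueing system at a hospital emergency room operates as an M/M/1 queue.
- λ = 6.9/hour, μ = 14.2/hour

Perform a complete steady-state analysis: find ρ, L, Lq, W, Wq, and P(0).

Step 1: ρ = λ/μ = 6.9/14.2 = 0.4859
Step 2: L = λ/(μ-λ) = 6.9/7.30 = 0.9452
Step 3: Lq = λ²/(μ(μ-λ)) = 47.61/(14.2×7.30) = 0.4593
Step 4: W = 1/(μ-λ) = 1/7.30 = 0.13699
Step 5: Wq = λ/(μ(μ-λ)) = 6.9/(14.2×7.30) = 0.06656
Step 6: P(0) = 1-ρ = 0.5141
Verify: L = λW = 6.9×0.13699 = 0.9452 ✔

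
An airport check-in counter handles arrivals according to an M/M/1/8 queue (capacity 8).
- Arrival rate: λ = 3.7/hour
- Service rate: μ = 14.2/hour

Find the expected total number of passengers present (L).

ρ = λ/μ = 3.7/14.2 = 0.26056
P₀ = (1-ρ)/(1-ρ^(K+1)) = (1-0.26056)/(1-0.26056^9) = 0.7394/1.0000 = 0.7394
P_K = P₀×ρ^K = 0.7394 × 0.26056^8 = 0.7394 × 0.00002125 = 0.00001571
L = ρ[1 - (K+1)ρ^K + Kρ^(K+1)] / [(1-ρ)(1-ρ^(K+1))]
L = 0.26056 × (1 - 9×0.00002125 + 8×0.000005536) / ((1 - 0.26056) × (1 - 0.000005536)) = 0.3523 passengers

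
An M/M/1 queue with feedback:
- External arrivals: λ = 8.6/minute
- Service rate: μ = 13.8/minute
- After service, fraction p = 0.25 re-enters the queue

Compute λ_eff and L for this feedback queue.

Effective arrival rate: λ_eff = λ/(1-p) = 8.6/(1-0.25) = 8.6/0.75 = 11.46667
ρ = λ_eff/μ = 11.46667/13.8 = 0.830918
L = ρ/(1-ρ) = 0.830918/(1-0.830918) = 4.9143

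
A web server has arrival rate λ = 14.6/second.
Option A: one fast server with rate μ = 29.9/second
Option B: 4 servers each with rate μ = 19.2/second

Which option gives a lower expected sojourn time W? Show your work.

Option A: single server μ = 29.9 (M/M/1)
  ρ_A = 14.6/29.9 = 0.4883
  W_A = 1/(μ-λ) = 1/(29.9-14.6) = 1/15.30 = 0.06536

Option B: 4 servers μ = 19.2 (M/M/4)
  ρ_B = λ/(cμ) = 14.6/(4×19.2) = 0.1901
  Offered load a = λ/μ = cρ = 14.6/19.2 = 0.7604
  P₀ = [ Σₙ₌₀^3 aⁿ/n! + a^4/(4!(1-ρ)) ]⁻¹
  Σ = a^0/0! + a^1/1! + a^2/2! + a^3/3! = 1.0000 + 0.7604 + 0.2891 + 0.07328 = 2.1228
  a^4/(4!(1-ρ)) = 0.3344/(24 × 0.8099) = 0.01720
  P₀ = 1/(2.1228 + 0.01720) = 0.4673
  Lq = P₀·a^4·ρ / (4!(1-ρ)²) = 0.4673 × 0.3344 × 0.1901 / (24 × 0.6559) = 0.001887
  Wq_B = Lq/λ = 0.001887/14.6 = 0.0001292
  W_B = Wq_B + 1/μ = 0.0001292 + 0.05208 = 0.05221

Since W_B = 0.05221 < W_A = 0.06536, Option B (multiple servers) has the shorter time in system.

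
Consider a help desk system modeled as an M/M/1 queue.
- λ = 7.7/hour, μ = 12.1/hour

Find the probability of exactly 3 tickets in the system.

ρ = λ/μ = 7.7/12.1 = 0.63636
P(n) = (1-ρ)ρⁿ
P(3) = (1-0.63636) × 0.63636^3
P(3) = 0.36364 × 0.25770
P(3) = 0.09371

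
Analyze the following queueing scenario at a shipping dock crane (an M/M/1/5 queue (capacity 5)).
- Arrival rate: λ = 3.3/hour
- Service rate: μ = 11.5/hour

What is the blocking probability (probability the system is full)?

ρ = λ/μ = 3.3/11.5 = 0.28696
P₀ = (1-ρ)/(1-ρ^(K+1)) = (1-0.28696)/(1-0.28696^6) = 0.7130/0.9994 = 0.7134
P_K = P₀×ρ^K = 0.7134 × 0.28696^5 = 0.7134 × 0.001946 = 0.001388
Blocking probability = 0.14%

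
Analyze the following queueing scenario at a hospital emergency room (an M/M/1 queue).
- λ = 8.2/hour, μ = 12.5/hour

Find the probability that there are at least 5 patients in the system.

ρ = λ/μ = 8.2/12.5 = 0.6560
P(N ≥ n) = ρⁿ
P(N ≥ 5) = 0.6560^5
P(N ≥ 5) = 0.1215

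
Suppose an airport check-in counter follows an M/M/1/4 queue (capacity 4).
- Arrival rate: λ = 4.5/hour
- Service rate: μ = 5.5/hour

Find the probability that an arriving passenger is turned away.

ρ = λ/μ = 4.5/5.5 = 0.81818
P₀ = (1-ρ)/(1-ρ^(K+1)) = (1-0.81818)/(1-0.81818^5) = 0.18182/0.63336 = 0.2871
P_K = P₀×ρ^K = 0.2871 × 0.81818^4 = 0.2871 × 0.4481 = 0.1286
Blocking probability = 12.86%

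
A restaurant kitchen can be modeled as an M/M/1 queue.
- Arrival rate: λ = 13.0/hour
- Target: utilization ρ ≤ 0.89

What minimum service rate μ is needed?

ρ = λ/μ, so μ = λ/ρ
μ ≥ 13.0/0.89 = 14.6067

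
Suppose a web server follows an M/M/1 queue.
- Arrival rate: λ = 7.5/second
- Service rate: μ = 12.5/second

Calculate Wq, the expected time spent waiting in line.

First, compute utilization: ρ = λ/μ = 7.5/12.5 = 0.6000
For M/M/1: Wq = λ/(μ(μ-λ))
Wq = 7.5/(12.5 × (12.5-7.5))
Wq = 7.5/(12.5 × 5.00)
Wq = 0.1200 seconds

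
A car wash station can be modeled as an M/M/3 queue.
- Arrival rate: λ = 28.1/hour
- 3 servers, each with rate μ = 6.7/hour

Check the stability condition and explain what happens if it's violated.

Stability requires ρ = λ/(cμ) < 1
ρ = 28.1/(3 × 6.7) = 28.1/20.10 = 1.3980
Since 1.3980 ≥ 1, the system is UNSTABLE.
Need c > λ/μ = 28.1/6.7 = 4.19.
Minimum servers needed: c = 5.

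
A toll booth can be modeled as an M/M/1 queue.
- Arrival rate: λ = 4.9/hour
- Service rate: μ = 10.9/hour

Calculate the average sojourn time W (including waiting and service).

First, compute utilization: ρ = λ/μ = 4.9/10.9 = 0.4495
For M/M/1: W = 1/(μ-λ)
W = 1/(10.9-4.9) = 1/6.00
W = 0.1667 hours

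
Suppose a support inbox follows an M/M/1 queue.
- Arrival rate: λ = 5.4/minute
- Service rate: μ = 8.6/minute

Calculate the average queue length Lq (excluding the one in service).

ρ = λ/μ = 5.4/8.6 = 0.6279
For M/M/1: Lq = λ²/(μ(μ-λ))
Lq = 29.16/(8.6 × 3.20)
Lq = 1.0596 emails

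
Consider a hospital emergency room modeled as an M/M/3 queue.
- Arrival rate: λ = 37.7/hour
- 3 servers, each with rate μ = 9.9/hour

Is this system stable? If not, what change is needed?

Stability requires ρ = λ/(cμ) < 1
ρ = 37.7/(3 × 9.9) = 37.7/29.70 = 1.2694
Since 1.2694 ≥ 1, the system is UNSTABLE.
Need c > λ/μ = 37.7/9.9 = 3.81.
Minimum servers needed: c = 4.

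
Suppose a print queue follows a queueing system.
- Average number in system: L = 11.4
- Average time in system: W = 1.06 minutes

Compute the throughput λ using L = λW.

Little's Law: L = λW, so λ = L/W
λ = 11.4/1.06 = 10.7547 jobs/minute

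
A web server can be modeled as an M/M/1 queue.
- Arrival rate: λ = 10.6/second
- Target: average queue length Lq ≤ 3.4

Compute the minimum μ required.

For M/M/1: Lq = λ²/(μ(μ-λ))
Need Lq ≤ 3.4, i.e. μ(μ-λ) ≥ λ²/3.4
μ² - 10.6μ - 112.36/3.4 ≥ 0  →  μ² - 10.6μ - 33.04706 ≥ 0
Quadratic formula (positive root): μ = [λ + √(λ² + 4×33.04706)]/2
Discriminant: 112.36 + 4×33.04706 = 244.5482, √244.5482 = 15.6380
μ ≥ (10.6 + 15.6380)/2 = 13.1190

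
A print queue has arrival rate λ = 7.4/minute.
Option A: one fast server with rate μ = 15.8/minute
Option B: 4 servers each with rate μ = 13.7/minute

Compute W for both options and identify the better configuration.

Option A: single server μ = 15.8 (M/M/1)
  ρ_A = 7.4/15.8 = 0.4684
  W_A = 1/(μ-λ) = 1/(15.8-7.4) = 1/8.40 = 0.1190

Option B: 4 servers μ = 13.7 (M/M/4)
  ρ_B = λ/(cμ) = 7.4/(4×13.7) = 0.1350
  Offered load a = λ/μ = cρ = 7.4/13.7 = 0.5401
  P₀ = [ Σₙ₌₀^3 aⁿ/n! + a^4/(4!(1-ρ)) ]⁻¹
  Σ = a^0/0! + a^1/1! + a^2/2! + a^3/3! = 1.0000 + 0.5401 + 0.1459 + 0.02627 = 1.7123
  a^4/(4!(1-ρ)) = 0.08512/(24 × 0.8650) = 0.004100
  P₀ = 1/(1.7123 + 0.004100) = 0.5826
  Lq = P₀·a^4·ρ / (4!(1-ρ)²) = 0.58262 × 0.085123 × 0.13504 / (24 × 0.74816) = 0.0003730
  Wq_B = Lq/λ = 0.00037297/7.4 = 0.00005040
  W_B = Wq_B + 1/μ = 0.00005040 + 0.07299 = 0.07304

Since W_B = 0.07304 < W_A = 0.1190, Option B (multiple servers) has the shorter time in system.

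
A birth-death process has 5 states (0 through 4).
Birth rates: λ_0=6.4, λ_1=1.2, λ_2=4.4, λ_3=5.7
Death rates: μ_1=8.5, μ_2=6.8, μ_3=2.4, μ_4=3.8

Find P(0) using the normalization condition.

Ratios P(n)/P(0) = (λ₀···λₙ₋₁)/(μ₁···μₙ):
P(1)/P(0) = (6.4)/(8.5) = 0.7529
P(2)/P(0) = (6.4×1.2)/(8.5×6.8) = 0.1329
P(3)/P(0) = (6.4×1.2×4.4)/(8.5×6.8×2.4) = 0.2436
P(4)/P(0) = (6.4×1.2×4.4×5.7)/(8.5×6.8×2.4×3.8) = 0.3654

Normalization: ∑ P(n) = 1
P(0) × (1.0000 + 0.7529 + 0.1329 + 0.2436 + 0.3654) = 1
P(0) × 2.4948 = 1
P(0) = 1/2.4948 = 0.4008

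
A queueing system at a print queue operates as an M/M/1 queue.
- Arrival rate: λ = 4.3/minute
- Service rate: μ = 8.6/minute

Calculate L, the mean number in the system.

ρ = λ/μ = 4.3/8.6 = 0.5000
For M/M/1: L = λ/(μ-λ)
L = 4.3/(8.6-4.3) = 4.3/4.30
L = 1.0000 jobs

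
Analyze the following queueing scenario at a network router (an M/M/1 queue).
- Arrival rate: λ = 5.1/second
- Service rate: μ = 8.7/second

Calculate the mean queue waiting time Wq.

First, compute utilization: ρ = λ/μ = 5.1/8.7 = 0.5862
For M/M/1: Wq = λ/(μ(μ-λ))
Wq = 5.1/(8.7 × (8.7-5.1))
Wq = 5.1/(8.7 × 3.60)
Wq = 0.1628 seconds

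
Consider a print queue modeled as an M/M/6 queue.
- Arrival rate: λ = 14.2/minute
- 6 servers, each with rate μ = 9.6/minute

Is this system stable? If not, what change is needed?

Stability requires ρ = λ/(cμ) < 1
ρ = 14.2/(6 × 9.6) = 14.2/57.60 = 0.2465
Since 0.2465 < 1, the system is STABLE.
The servers are busy 24.65% of the time.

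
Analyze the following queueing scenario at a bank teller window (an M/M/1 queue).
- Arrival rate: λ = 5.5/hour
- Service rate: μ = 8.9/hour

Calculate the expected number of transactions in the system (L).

ρ = λ/μ = 5.5/8.9 = 0.6180
For M/M/1: L = λ/(μ-λ)
L = 5.5/(8.9-5.5) = 5.5/3.40
L = 1.6176 transactions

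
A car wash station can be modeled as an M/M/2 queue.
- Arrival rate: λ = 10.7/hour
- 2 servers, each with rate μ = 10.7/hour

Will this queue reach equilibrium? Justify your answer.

Stability requires ρ = λ/(cμ) < 1
ρ = 10.7/(2 × 10.7) = 10.7/21.40 = 0.5000
Since 0.5000 < 1, the system is STABLE.
The servers are busy 50.00% of the time.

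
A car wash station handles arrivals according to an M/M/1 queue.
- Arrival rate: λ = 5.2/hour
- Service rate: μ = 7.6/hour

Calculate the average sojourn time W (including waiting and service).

First, compute utilization: ρ = λ/μ = 5.2/7.6 = 0.6842
For M/M/1: W = 1/(μ-λ)
W = 1/(7.6-5.2) = 1/2.40
W = 0.4167 hours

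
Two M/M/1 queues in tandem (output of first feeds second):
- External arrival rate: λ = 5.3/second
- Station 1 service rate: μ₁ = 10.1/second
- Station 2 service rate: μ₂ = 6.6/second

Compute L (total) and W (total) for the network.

By Jackson's theorem, each station behaves as independent M/M/1.
Station 1: ρ₁ = 5.3/10.1 = 0.5248, L₁ = ρ₁/(1-ρ₁) = λ/(μ₁-λ) = 5.3/4.80 = 1.1042
Station 2: ρ₂ = 5.3/6.6 = 0.8030, L₂ = ρ₂/(1-ρ₂) = λ/(μ₂-λ) = 5.3/1.30 = 4.0769
Total: L = L₁ + L₂ = 1.1042 + 4.0769 = 5.1811
W = L/λ = 5.1811/5.3 = 0.9776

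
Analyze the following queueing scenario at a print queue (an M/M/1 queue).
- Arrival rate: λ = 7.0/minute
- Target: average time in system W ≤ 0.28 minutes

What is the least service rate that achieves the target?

For M/M/1: W = 1/(μ-λ)
Need W ≤ 0.28, so 1/(μ-λ) ≤ 0.28
μ - λ ≥ 1/0.28 = 3.5714
μ ≥ 7.0 + 3.5714 = 10.5714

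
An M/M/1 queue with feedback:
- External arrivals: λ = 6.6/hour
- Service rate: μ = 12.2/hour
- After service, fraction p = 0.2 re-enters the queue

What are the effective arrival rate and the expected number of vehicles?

Effective arrival rate: λ_eff = λ/(1-p) = 6.6/(1-0.2) = 6.6/0.80 = 8.2500
ρ = λ_eff/μ = 8.2500/12.2 = 0.67623
L = ρ/(1-ρ) = 0.67623/(1-0.67623) = 2.0886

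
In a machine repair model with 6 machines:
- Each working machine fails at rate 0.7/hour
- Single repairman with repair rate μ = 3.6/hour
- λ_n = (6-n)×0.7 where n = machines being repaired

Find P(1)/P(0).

P(1)/P(0) = ∏_{i=0}^{1-1} λ_i/μ_{i+1}
= (6-0)×0.7/3.6
= 1.1667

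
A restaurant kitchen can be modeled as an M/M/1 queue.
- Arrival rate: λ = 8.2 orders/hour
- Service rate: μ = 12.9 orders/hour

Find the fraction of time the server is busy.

Server utilization: ρ = λ/μ
ρ = 8.2/12.9 = 0.6357
The server is busy 63.57% of the time.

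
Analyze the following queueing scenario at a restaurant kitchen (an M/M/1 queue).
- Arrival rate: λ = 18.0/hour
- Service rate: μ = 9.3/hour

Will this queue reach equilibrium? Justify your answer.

Stability requires ρ = λ/(cμ) < 1
ρ = 18.0/(1 × 9.3) = 18.0/9.30 = 1.9355
Since 1.9355 ≥ 1, the system is UNSTABLE.
Queue grows without bound. Need μ > λ = 18.0.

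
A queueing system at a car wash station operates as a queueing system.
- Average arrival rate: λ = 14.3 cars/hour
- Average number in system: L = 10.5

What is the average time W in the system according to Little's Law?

Little's Law: L = λW, so W = L/λ
W = 10.5/14.3 = 0.7343 hours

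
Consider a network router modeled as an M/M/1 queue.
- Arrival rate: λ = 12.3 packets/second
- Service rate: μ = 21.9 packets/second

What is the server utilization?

Server utilization: ρ = λ/μ
ρ = 12.3/21.9 = 0.5616
The server is busy 56.16% of the time.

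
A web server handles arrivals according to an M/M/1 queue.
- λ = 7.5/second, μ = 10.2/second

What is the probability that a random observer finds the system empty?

ρ = λ/μ = 7.5/10.2 = 0.7353
P(0) = 1 - ρ = 1 - 0.7353 = 0.2647
The server is idle 26.47% of the time.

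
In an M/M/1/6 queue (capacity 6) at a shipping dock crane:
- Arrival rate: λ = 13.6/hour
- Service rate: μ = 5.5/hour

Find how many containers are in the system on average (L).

ρ = λ/μ = 13.6/5.5 = 2.4727
P₀ = (1-ρ)/(1-ρ^(K+1)) = (1-2.4727)/(1-2.4727^7) = -1.4727/-564.1972 = 0.002610
P_K = P₀×ρ^K = 0.002610 × 2.4727^6 = 0.002610 × 228.5749 = 0.5966
L = ρ[1 - (K+1)ρ^K + Kρ^(K+1)] / [(1-ρ)(1-ρ^(K+1))]
L = 2.4727 × (1 - 7×228.5749 + 6×565.1972) / ((1 - 2.4727) × (1 - 565.1972)) = 5.3334 containers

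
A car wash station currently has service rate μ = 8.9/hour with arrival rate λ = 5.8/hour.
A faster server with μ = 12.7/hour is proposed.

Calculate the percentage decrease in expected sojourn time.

System 1: ρ₁ = 5.8/8.9 = 0.6517, W₁ = 1/(8.9-5.8) = 0.32258
System 2: ρ₂ = 5.8/12.7 = 0.4567, W₂ = 1/(12.7-5.8) = 0.14493
Improvement: (W₁-W₂)/W₁ = (0.32258-0.14493)/0.32258 = 55.07%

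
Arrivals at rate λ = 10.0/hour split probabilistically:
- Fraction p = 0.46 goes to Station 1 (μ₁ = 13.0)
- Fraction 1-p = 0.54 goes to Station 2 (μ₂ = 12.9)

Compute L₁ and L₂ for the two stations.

Effective rates: λ₁ = 10.0×0.46 = 4.6, λ₂ = 10.0×0.54 = 5.4
Station 1: ρ₁ = 4.6/13.0 = 0.35385, L₁ = ρ₁/(1-ρ₁) = 0.35385/(1-0.35385) = 0.5476
Station 2: ρ₂ = 5.4/12.9 = 0.4186, L₂ = ρ₂/(1-ρ₂) = 0.4186/(1-0.4186) = 0.7200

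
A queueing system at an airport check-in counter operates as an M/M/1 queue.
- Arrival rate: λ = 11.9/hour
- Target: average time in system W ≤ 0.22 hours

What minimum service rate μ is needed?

For M/M/1: W = 1/(μ-λ)
Need W ≤ 0.22, so 1/(μ-λ) ≤ 0.22
μ - λ ≥ 1/0.22 = 4.5455
μ ≥ 11.9 + 4.5455 = 16.4455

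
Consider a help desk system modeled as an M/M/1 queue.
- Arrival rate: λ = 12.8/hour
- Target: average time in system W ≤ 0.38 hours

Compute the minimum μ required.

For M/M/1: W = 1/(μ-λ)
Need W ≤ 0.38, so 1/(μ-λ) ≤ 0.38
μ - λ ≥ 1/0.38 = 2.6316
μ ≥ 12.8 + 2.6316 = 15.4316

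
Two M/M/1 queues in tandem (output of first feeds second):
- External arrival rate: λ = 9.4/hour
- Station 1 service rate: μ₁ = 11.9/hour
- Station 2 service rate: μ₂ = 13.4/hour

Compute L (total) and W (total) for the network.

By Jackson's theorem, each station behaves as independent M/M/1.
Station 1: ρ₁ = 9.4/11.9 = 0.7899, L₁ = ρ₁/(1-ρ₁) = λ/(μ₁-λ) = 9.4/2.50 = 3.7600
Station 2: ρ₂ = 9.4/13.4 = 0.7015, L₂ = ρ₂/(1-ρ₂) = λ/(μ₂-λ) = 9.4/4.00 = 2.3500
Total: L = L₁ + L₂ = 3.7600 + 2.3500 = 6.1100
W = L/λ = 6.1100/9.4 = 0.6500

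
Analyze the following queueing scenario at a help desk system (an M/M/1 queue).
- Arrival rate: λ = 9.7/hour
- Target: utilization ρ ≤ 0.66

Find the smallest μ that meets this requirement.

ρ = λ/μ, so μ = λ/ρ
μ ≥ 9.7/0.66 = 14.6970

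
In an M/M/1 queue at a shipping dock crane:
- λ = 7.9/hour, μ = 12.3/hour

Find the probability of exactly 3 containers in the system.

ρ = λ/μ = 7.9/12.3 = 0.6423
P(n) = (1-ρ)ρⁿ
P(3) = (1-0.6423) × 0.6423^3
P(3) = 0.35770 × 0.26498
P(3) = 0.09478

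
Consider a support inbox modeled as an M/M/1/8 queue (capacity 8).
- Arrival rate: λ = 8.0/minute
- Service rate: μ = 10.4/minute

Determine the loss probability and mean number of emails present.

ρ = λ/μ = 8.0/10.4 = 0.76923
P₀ = (1-ρ)/(1-ρ^(K+1)) = (1-0.76923)/(1-0.76923^9) = 0.2308/0.9057 = 0.2548
P_K = P₀×ρ^K = 0.2548 × 0.76923^8 = 0.2548 × 0.1226 = 0.03124
Blocking probability P_8 = 0.03124 (3.12%)
L = ρ[1 - (K+1)ρ^K + Kρ^(K+1)] / [(1-ρ)(1-ρ^(K+1))]
L = 0.76923 × (1 - 9×0.122588 + 8×0.0942987) / ((1 - 0.76923) × (1 - 0.0942987)) = 2.3963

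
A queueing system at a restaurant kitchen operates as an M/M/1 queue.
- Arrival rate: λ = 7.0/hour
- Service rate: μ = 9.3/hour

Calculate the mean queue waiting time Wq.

First, compute utilization: ρ = λ/μ = 7.0/9.3 = 0.7527
For M/M/1: Wq = λ/(μ(μ-λ))
Wq = 7.0/(9.3 × (9.3-7.0))
Wq = 7.0/(9.3 × 2.30)
Wq = 0.3273 hours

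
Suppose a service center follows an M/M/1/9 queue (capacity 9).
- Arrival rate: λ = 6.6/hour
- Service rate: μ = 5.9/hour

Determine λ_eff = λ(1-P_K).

ρ = λ/μ = 6.6/5.9 = 1.118644
P₀ = (1-ρ)/(1-ρ^(K+1)) = (1-1.118644)/(1-1.118644^10) = -0.11864/-2.0684 = 0.05736
P_K = P₀×ρ^K = 0.05736 × 1.118644^9 = 0.05736 × 2.7430 = 0.1573
λ_eff = λ(1-P_K) = 6.6 × (1 - 0.15734) = 6.6 × 0.84266 = 5.5616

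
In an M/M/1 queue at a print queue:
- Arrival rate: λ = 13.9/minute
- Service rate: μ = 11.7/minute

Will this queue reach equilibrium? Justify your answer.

Stability requires ρ = λ/(cμ) < 1
ρ = 13.9/(1 × 11.7) = 13.9/11.70 = 1.1880
Since 1.1880 ≥ 1, the system is UNSTABLE.
Queue grows without bound. Need μ > λ = 13.9.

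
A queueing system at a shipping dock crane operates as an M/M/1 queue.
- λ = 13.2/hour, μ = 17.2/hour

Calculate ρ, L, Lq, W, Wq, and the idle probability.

Step 1: ρ = λ/μ = 13.2/17.2 = 0.7674
Step 2: L = λ/(μ-λ) = 13.2/4.00 = 3.3000
Step 3: Lq = λ²/(μ(μ-λ)) = 174.24/(17.2×4.00) = 2.5326
Step 4: W = 1/(μ-λ) = 1/4.00 = 0.2500
Step 5: Wq = λ/(μ(μ-λ)) = 13.2/(17.2×4.00) = 0.1919
Step 6: P(0) = 1-ρ = 0.2326
Verify: L = λW = 13.2×0.2500 = 3.3000 ✔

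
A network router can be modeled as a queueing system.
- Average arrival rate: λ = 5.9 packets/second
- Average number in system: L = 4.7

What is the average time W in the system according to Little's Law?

Little's Law: L = λW, so W = L/λ
W = 4.7/5.9 = 0.7966 seconds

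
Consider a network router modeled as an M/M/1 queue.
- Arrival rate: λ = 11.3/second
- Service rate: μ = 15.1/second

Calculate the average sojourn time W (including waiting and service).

First, compute utilization: ρ = λ/μ = 11.3/15.1 = 0.7483
For M/M/1: W = 1/(μ-λ)
W = 1/(15.1-11.3) = 1/3.80
W = 0.2632 seconds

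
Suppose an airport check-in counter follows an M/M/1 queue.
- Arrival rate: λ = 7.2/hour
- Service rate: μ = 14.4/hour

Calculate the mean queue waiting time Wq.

First, compute utilization: ρ = λ/μ = 7.2/14.4 = 0.5000
For M/M/1: Wq = λ/(μ(μ-λ))
Wq = 7.2/(14.4 × (14.4-7.2))
Wq = 7.2/(14.4 × 7.20)
Wq = 0.06944 hours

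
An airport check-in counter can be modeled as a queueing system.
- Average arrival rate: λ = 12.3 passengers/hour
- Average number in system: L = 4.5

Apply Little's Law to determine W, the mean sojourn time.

Little's Law: L = λW, so W = L/λ
W = 4.5/12.3 = 0.3659 hours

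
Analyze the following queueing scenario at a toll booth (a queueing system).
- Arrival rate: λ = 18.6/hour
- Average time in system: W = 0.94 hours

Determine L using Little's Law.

Little's Law: L = λW
L = 18.6 × 0.94 = 17.4840 vehicles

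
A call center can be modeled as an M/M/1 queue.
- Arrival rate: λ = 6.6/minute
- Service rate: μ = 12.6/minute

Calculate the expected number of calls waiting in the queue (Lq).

ρ = λ/μ = 6.6/12.6 = 0.5238
For M/M/1: Lq = λ²/(μ(μ-λ))
Lq = 43.56/(12.6 × 6.00)
Lq = 0.5762 calls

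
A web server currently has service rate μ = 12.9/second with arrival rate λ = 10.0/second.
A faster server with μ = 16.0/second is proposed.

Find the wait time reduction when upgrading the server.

System 1: ρ₁ = 10.0/12.9 = 0.7752, W₁ = 1/(12.9-10.0) = 0.34483
System 2: ρ₂ = 10.0/16.0 = 0.6250, W₂ = 1/(16.0-10.0) = 0.16667
Improvement: (W₁-W₂)/W₁ = (0.34483-0.16667)/0.34483 = 51.67%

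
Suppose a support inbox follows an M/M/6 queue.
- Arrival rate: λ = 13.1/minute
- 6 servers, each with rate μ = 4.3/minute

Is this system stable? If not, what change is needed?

Stability requires ρ = λ/(cμ) < 1
ρ = 13.1/(6 × 4.3) = 13.1/25.80 = 0.5078
Since 0.5078 < 1, the system is STABLE.
The servers are busy 50.78% of the time.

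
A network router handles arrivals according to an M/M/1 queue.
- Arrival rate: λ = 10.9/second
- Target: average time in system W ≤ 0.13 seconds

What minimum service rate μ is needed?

For M/M/1: W = 1/(μ-λ)
Need W ≤ 0.13, so 1/(μ-λ) ≤ 0.13
μ - λ ≥ 1/0.13 = 7.6923
μ ≥ 10.9 + 7.6923 = 18.5923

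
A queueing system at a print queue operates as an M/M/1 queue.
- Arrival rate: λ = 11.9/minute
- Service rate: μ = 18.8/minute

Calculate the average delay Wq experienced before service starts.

First, compute utilization: ρ = λ/μ = 11.9/18.8 = 0.6330
For M/M/1: Wq = λ/(μ(μ-λ))
Wq = 11.9/(18.8 × (18.8-11.9))
Wq = 11.9/(18.8 × 6.90)
Wq = 0.09174 minutes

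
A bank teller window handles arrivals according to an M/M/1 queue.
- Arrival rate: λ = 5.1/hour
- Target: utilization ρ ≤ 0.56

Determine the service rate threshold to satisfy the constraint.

ρ = λ/μ, so μ = λ/ρ
μ ≥ 5.1/0.56 = 9.1071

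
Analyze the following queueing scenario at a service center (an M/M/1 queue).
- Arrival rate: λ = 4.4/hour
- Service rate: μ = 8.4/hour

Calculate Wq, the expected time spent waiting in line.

First, compute utilization: ρ = λ/μ = 4.4/8.4 = 0.5238
For M/M/1: Wq = λ/(μ(μ-λ))
Wq = 4.4/(8.4 × (8.4-4.4))
Wq = 4.4/(8.4 × 4.00)
Wq = 0.1310 hours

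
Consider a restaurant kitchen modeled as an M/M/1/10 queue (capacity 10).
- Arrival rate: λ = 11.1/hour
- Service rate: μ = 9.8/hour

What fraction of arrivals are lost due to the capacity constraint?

ρ = λ/μ = 11.1/9.8 = 1.13265
P₀ = (1-ρ)/(1-ρ^(K+1)) = (1-1.13265)/(1-1.13265^11) = -0.13265/-2.9360 = 0.04518
P_K = P₀×ρ^K = 0.04518 × 1.13265^10 = 0.04518 × 3.4750 = 0.1570
Blocking probability = 15.70%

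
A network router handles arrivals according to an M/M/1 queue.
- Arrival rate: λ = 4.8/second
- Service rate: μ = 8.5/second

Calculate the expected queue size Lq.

ρ = λ/μ = 4.8/8.5 = 0.5647
For M/M/1: Lq = λ²/(μ(μ-λ))
Lq = 23.04/(8.5 × 3.70)
Lq = 0.7326 packets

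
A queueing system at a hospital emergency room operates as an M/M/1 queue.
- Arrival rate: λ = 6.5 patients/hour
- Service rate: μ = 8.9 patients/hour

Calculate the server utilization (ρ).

Server utilization: ρ = λ/μ
ρ = 6.5/8.9 = 0.7303
The server is busy 73.03% of the time.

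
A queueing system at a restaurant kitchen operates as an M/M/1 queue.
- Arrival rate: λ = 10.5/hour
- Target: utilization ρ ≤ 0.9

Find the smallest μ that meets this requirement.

ρ = λ/μ, so μ = λ/ρ
μ ≥ 10.5/0.9 = 11.6667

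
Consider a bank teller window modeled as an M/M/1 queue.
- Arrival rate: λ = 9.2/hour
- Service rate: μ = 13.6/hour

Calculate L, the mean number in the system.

ρ = λ/μ = 9.2/13.6 = 0.6765
For M/M/1: L = λ/(μ-λ)
L = 9.2/(13.6-9.2) = 9.2/4.40
L = 2.0909 transactions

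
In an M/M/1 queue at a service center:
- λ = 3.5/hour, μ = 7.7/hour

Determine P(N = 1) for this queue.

ρ = λ/μ = 3.5/7.7 = 0.4545
P(n) = (1-ρ)ρⁿ
P(1) = (1-0.4545) × 0.4545^1
P(1) = 0.5455 × 0.4545
P(1) = 0.2479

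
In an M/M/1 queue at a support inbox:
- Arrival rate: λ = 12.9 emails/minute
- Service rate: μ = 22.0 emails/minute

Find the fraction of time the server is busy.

Server utilization: ρ = λ/μ
ρ = 12.9/22.0 = 0.5864
The server is busy 58.64% of the time.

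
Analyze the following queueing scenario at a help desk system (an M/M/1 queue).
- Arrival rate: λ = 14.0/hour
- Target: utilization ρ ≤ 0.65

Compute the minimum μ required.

ρ = λ/μ, so μ = λ/ρ
μ ≥ 14.0/0.65 = 21.5385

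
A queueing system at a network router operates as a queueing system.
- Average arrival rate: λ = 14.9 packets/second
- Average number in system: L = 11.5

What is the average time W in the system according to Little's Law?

Little's Law: L = λW, so W = L/λ
W = 11.5/14.9 = 0.7718 seconds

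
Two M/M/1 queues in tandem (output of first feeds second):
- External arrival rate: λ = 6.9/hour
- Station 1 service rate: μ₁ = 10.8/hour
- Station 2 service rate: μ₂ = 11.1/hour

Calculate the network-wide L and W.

By Jackson's theorem, each station behaves as independent M/M/1.
Station 1: ρ₁ = 6.9/10.8 = 0.6389, L₁ = ρ₁/(1-ρ₁) = λ/(μ₁-λ) = 6.9/3.90 = 1.7692
Station 2: ρ₂ = 6.9/11.1 = 0.6216, L₂ = ρ₂/(1-ρ₂) = λ/(μ₂-λ) = 6.9/4.20 = 1.6429
Total: L = L₁ + L₂ = 1.7692 + 1.6429 = 3.4121
W = L/λ = 3.4121/6.9 = 0.4945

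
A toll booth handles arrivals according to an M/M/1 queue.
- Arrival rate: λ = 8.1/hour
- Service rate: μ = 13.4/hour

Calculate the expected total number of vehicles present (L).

ρ = λ/μ = 8.1/13.4 = 0.6045
For M/M/1: L = λ/(μ-λ)
L = 8.1/(13.4-8.1) = 8.1/5.30
L = 1.5283 vehicles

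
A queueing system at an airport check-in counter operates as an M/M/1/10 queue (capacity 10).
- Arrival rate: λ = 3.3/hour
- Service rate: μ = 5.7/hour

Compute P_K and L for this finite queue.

ρ = λ/μ = 3.3/5.7 = 0.57895
P₀ = (1-ρ)/(1-ρ^(K+1)) = (1-0.57895)/(1-0.57895^11) = 0.4211/0.9976 = 0.4221
P_K = P₀×ρ^K = 0.4221 × 0.57895^10 = 0.4221 × 0.004231 = 0.001786
Blocking probability P_10 = 0.001786 (0.18%)
L = ρ[1 - (K+1)ρ^K + Kρ^(K+1)] / [(1-ρ)(1-ρ^(K+1))]
L = 0.57895 × (1 - 11×0.004231 + 10×0.002449) / ((1 - 0.57895) × (1 - 0.002449)) = 1.3480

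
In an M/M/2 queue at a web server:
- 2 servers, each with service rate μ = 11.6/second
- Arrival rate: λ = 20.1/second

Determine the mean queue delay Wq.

Traffic intensity: ρ = λ/(cμ) = 20.1/(2×11.6) = 0.8664
Since ρ = 0.8664 < 1, system is stable.
Offered load a = λ/μ = cρ = 20.1/11.6 = 1.7328
P₀ = [ Σₙ₌₀^1 aⁿ/n! + a^2/(2!(1-ρ)) ]⁻¹
Σ = a^0/0! + a^1/1! = 1.0000 + 1.7328 = 2.7328
a^2/(2!(1-ρ)) = 3.002452/(2 × 0.1336207) = 11.2350
P₀ = 1/(2.7328 + 11.2350) = 0.07159
Lq = P₀·a^2·ρ / (2!(1-ρ)²) = 0.0715935 × 3.00245 × 0.866379 / (2 × 0.0178545) = 5.2153
Wq = Lq/λ = 5.2153/20.1 = 0.2595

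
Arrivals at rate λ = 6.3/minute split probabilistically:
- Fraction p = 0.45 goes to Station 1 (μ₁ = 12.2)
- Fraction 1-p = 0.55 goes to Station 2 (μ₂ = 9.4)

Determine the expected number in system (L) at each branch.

Effective rates: λ₁ = 6.3×0.45 = 2.835, λ₂ = 6.3×0.55 = 3.465
Station 1: ρ₁ = 2.835/12.2 = 0.23238, L₁ = ρ₁/(1-ρ₁) = 0.23238/(1-0.23238) = 0.3027
Station 2: ρ₂ = 3.465/9.4 = 0.3686, L₂ = ρ₂/(1-ρ₂) = 0.3686/(1-0.3686) = 0.5838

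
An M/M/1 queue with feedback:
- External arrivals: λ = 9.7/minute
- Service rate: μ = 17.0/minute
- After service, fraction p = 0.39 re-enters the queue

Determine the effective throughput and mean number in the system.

Effective arrival rate: λ_eff = λ/(1-p) = 9.7/(1-0.39) = 9.7/0.61 = 15.901639
ρ = λ_eff/μ = 15.901639/17.0 = 0.9353905
L = ρ/(1-ρ) = 0.9353905/(1-0.9353905) = 14.4776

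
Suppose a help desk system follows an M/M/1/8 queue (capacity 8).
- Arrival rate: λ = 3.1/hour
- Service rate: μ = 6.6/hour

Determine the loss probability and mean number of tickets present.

ρ = λ/μ = 3.1/6.6 = 0.4697
P₀ = (1-ρ)/(1-ρ^(K+1)) = (1-0.4697)/(1-0.4697^9) = 0.5303/0.9989 = 0.5309
P_K = P₀×ρ^K = 0.5309 × 0.4697^8 = 0.5309 × 0.002369 = 0.001258
Blocking probability P_8 = 0.001258 (0.13%)
L = ρ[1 - (K+1)ρ^K + Kρ^(K+1)] / [(1-ρ)(1-ρ^(K+1))]
L = 0.4697 × (1 - 9×0.002369 + 8×0.001113) / ((1 - 0.4697) × (1 - 0.001113)) = 0.8757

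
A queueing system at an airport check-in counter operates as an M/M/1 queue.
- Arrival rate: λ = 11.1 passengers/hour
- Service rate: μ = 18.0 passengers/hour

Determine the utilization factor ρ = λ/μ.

Server utilization: ρ = λ/μ
ρ = 11.1/18.0 = 0.6167
The server is busy 61.67% of the time.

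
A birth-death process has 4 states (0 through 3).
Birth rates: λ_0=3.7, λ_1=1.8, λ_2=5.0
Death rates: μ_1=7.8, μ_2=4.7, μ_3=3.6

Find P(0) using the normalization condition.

Ratios P(n)/P(0) = (λ₀···λₙ₋₁)/(μ₁···μₙ):
P(1)/P(0) = (3.7)/(7.8) = 0.47436
P(2)/P(0) = (3.7×1.8)/(7.8×4.7) = 0.18167
P(3)/P(0) = (3.7×1.8×5.0)/(7.8×4.7×3.6) = 0.25232

Normalization: ∑ P(n) = 1
P(0) × (1.0000 + 0.47436 + 0.18167 + 0.25232) = 1
P(0) × 1.9083 = 1
P(0) = 1/1.9083 = 0.5240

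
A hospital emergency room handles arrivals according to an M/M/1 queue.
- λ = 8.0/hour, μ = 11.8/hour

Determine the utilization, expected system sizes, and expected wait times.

Step 1: ρ = λ/μ = 8.0/11.8 = 0.6780
Step 2: L = λ/(μ-λ) = 8.0/3.80 = 2.1053
Step 3: Lq = λ²/(μ(μ-λ)) = 64.00/(11.8×3.80) = 1.4273
Step 4: W = 1/(μ-λ) = 1/3.80 = 0.26316
Step 5: Wq = λ/(μ(μ-λ)) = 8.0/(11.8×3.80) = 0.1784
Step 6: P(0) = 1-ρ = 0.3220
Verify: L = λW = 8.0×0.26316 = 2.1053 ✔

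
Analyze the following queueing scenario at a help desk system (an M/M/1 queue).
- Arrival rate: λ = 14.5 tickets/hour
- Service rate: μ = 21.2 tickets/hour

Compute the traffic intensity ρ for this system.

Server utilization: ρ = λ/μ
ρ = 14.5/21.2 = 0.6840
The server is busy 68.40% of the time.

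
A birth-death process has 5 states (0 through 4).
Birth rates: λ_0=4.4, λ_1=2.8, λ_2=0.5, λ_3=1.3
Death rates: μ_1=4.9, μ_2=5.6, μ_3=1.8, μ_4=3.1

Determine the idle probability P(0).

Ratios P(n)/P(0) = (λ₀···λₙ₋₁)/(μ₁···μₙ):
P(1)/P(0) = (4.4)/(4.9) = 0.8980
P(2)/P(0) = (4.4×2.8)/(4.9×5.6) = 0.4490
P(3)/P(0) = (4.4×2.8×0.5)/(4.9×5.6×1.8) = 0.1247
P(4)/P(0) = (4.4×2.8×0.5×1.3)/(4.9×5.6×1.8×3.1) = 0.05230

Normalization: ∑ P(n) = 1
P(0) × (1.0000 + 0.8980 + 0.4490 + 0.1247 + 0.05230) = 1
P(0) × 2.5240 = 1
P(0) = 1/2.5240 = 0.3962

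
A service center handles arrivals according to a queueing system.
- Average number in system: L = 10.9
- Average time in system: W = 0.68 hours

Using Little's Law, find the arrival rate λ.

Little's Law: L = λW, so λ = L/W
λ = 10.9/0.68 = 16.0294 customers/hour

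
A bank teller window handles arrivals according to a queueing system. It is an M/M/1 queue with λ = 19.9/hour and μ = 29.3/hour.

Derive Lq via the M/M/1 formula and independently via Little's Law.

Method 1 (direct): Lq = λ²/(μ(μ-λ)) = 396.01/(29.3 × 9.40) = 1.4378

Method 2 (Little's Law):
W = 1/(μ-λ) = 1/9.40 = 0.10638
Wq = W - 1/μ = 0.10638 - 0.034130 = 0.07225
Lq = λWq = 19.9 × 0.07225 = 1.4378 ✔ (matches Method 1)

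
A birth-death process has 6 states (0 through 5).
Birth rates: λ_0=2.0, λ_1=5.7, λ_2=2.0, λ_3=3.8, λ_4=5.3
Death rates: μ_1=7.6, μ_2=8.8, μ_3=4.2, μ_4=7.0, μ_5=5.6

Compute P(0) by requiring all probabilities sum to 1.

Ratios P(n)/P(0) = (λ₀···λₙ₋₁)/(μ₁···μₙ):
P(1)/P(0) = (2.0)/(7.6) = 0.26316
P(2)/P(0) = (2.0×5.7)/(7.6×8.8) = 0.17045
P(3)/P(0) = (2.0×5.7×2.0)/(7.6×8.8×4.2) = 0.081169
P(4)/P(0) = (2.0×5.7×2.0×3.8)/(7.6×8.8×4.2×7.0) = 0.044063
P(5)/P(0) = (2.0×5.7×2.0×3.8×5.3)/(7.6×8.8×4.2×7.0×5.6) = 0.041703

Normalization: ∑ P(n) = 1
P(0) × (1.0000 + 0.26316 + 0.17045 + 0.081169 + 0.044063 + 0.041703) = 1
P(0) × 1.6005 = 1
P(0) = 1/1.6005 = 0.6248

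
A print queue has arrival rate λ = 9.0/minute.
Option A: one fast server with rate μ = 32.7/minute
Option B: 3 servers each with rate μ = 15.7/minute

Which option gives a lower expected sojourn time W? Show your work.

Option A: single server μ = 32.7 (M/M/1)
  ρ_A = 9.0/32.7 = 0.2752
  W_A = 1/(μ-λ) = 1/(32.7-9.0) = 1/23.70 = 0.04219

Option B: 3 servers μ = 15.7 (M/M/3)
  ρ_B = λ/(cμ) = 9.0/(3×15.7) = 0.1911
  Offered load a = λ/μ = cρ = 9.0/15.7 = 0.5732
  P₀ = [ Σₙ₌₀^2 aⁿ/n! + a^3/(3!(1-ρ)) ]⁻¹
  Σ = a^0/0! + a^1/1! + a^2/2! = 1.0000 + 0.57325 + 0.16431 = 1.7376
  a^3/(3!(1-ρ)) = 0.18838/(6 × 0.80892) = 0.03881
  P₀ = 1/(1.7376 + 0.03881) = 0.5629
  Lq = P₀·a^3·ρ / (3!(1-ρ)²) = 0.56295 × 0.18838 × 0.19108 / (6 × 0.65435) = 0.005161
  Wq_B = Lq/λ = 0.0051613/9.0 = 0.00057348
  W_B = Wq_B + 1/μ = 0.00057348 + 0.063694 = 0.06427

Since W_A = 0.04219 < W_B = 0.06427, Option A (single fast server) has the shorter time in system.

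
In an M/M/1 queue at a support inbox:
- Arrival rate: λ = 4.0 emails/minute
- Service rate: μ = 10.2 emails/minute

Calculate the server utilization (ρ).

Server utilization: ρ = λ/μ
ρ = 4.0/10.2 = 0.3922
The server is busy 39.22% of the time.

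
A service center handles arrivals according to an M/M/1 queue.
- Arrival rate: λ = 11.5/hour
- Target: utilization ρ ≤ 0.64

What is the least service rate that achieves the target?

ρ = λ/μ, so μ = λ/ρ
μ ≥ 11.5/0.64 = 17.9688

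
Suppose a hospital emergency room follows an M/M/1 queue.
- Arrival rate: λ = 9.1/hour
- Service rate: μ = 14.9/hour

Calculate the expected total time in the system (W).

First, compute utilization: ρ = λ/μ = 9.1/14.9 = 0.6107
For M/M/1: W = 1/(μ-λ)
W = 1/(14.9-9.1) = 1/5.80
W = 0.1724 hours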